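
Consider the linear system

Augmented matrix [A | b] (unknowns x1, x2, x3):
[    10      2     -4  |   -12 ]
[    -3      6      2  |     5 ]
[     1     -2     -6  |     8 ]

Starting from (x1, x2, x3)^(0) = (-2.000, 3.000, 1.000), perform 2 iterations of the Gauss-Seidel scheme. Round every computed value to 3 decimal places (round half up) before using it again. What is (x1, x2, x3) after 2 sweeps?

Iteration 1:
  x1 = (-12 - (2)·3.000 - (-4)·1.000) / (10) = -1.400
  x2 = (5 - (-3)·-1.400 - (2)·1.000) / (6) = -0.200
  x3 = (8 - (1)·-1.400 - (-2)·-0.200) / (-6) = -1.500
Iteration 2:
  x1 = (-12 - (2)·-0.200 - (-4)·-1.500) / (10) = -1.760
  x2 = (5 - (-3)·-1.760 - (2)·-1.500) / (6) = 0.453
  x3 = (8 - (1)·-1.760 - (-2)·0.453) / (-6) = -1.778

(-1.760, 0.453, -1.778)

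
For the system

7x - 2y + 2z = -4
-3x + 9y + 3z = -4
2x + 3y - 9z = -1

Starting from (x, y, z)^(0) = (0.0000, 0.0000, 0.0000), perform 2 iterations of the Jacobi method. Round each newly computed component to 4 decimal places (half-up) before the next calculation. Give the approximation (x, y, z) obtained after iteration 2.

Iteration 1:
  x = (-4 - (-2)·0.0000 - (2)·0.0000) / (7) = -0.5714
  y = (-4 - (-3)·0.0000 - (3)·0.0000) / (9) = -0.4444
  z = (-1 - (2)·0.0000 - (3)·0.0000) / (-9) = 0.1111
Iteration 2:
  x = (-4 - (-2)·-0.4444 - (2)·0.1111) / (7) = -0.7301
  y = (-4 - (-3)·-0.5714 - (3)·0.1111) / (9) = -0.6719
  z = (-1 - (2)·-0.5714 - (3)·-0.4444) / (-9) = -0.1640

(-0.7301, -0.6719, -0.1640)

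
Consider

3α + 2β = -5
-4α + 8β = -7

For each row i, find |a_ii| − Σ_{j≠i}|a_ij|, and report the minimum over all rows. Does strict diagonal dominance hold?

row 1: |3| − (2) = 1
row 2: |8| − (4) = 4
minimum over rows = 1 → strictly diagonally dominant (convergence guaranteed)

1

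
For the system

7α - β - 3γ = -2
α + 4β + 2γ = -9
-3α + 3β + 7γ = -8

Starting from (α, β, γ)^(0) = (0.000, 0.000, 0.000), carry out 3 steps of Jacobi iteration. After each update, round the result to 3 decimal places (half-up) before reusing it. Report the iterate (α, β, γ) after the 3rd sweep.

(-0.644, -1.825, -0.924)

Iteration 1:
  α = (-2 - (-1)·0.000 - (-3)·0.000) / (7) = -0.286
  β = (-9 - (1)·0.000 - (2)·0.000) / (4) = -2.250
  γ = (-8 - (-3)·0.000 - (3)·0.000) / (7) = -1.143
Iteration 2:
  α = (-2 - (-1)·-2.250 - (-3)·-1.143) / (7) = -1.097
  β = (-9 - (1)·-0.286 - (2)·-1.143) / (4) = -1.607
  γ = (-8 - (-3)·-0.286 - (3)·-2.250) / (7) = -0.301
Iteration 3:
  α = (-2 - (-1)·-1.607 - (-3)·-0.301) / (7) = -0.644
  β = (-9 - (1)·-1.097 - (2)·-0.301) / (4) = -1.825
  γ = (-8 - (-3)·-1.097 - (3)·-1.607) / (7) = -0.924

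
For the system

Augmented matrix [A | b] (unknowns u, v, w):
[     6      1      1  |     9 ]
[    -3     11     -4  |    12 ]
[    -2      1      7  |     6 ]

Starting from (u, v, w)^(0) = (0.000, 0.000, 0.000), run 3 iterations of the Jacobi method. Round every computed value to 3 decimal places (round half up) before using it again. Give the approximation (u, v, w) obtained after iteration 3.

(1.010, 1.822, 0.934)

Iteration 1:
  u = (9 - (1)·0.000 - (1)·0.000) / (6) = 1.500
  v = (12 - (-3)·0.000 - (-4)·0.000) / (11) = 1.091
  w = (6 - (-2)·0.000 - (1)·0.000) / (7) = 0.857
Iteration 2:
  u = (9 - (1)·1.091 - (1)·0.857) / (6) = 1.175
  v = (12 - (-3)·1.500 - (-4)·0.857) / (11) = 1.812
  w = (6 - (-2)·1.500 - (1)·1.091) / (7) = 1.130
Iteration 3:
  u = (9 - (1)·1.812 - (1)·1.130) / (6) = 1.010
  v = (12 - (-3)·1.175 - (-4)·1.130) / (11) = 1.822
  w = (6 - (-2)·1.175 - (1)·1.812) / (7) = 0.934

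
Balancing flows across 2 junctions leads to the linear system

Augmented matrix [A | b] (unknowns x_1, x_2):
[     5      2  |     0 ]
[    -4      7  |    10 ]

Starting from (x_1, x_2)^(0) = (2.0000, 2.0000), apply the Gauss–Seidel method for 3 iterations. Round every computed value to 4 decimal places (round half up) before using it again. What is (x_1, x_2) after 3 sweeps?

(-0.4826, 1.1528)

Iteration 1:
  x_1 = (0 - (2)·2.0000) / (5) = -0.8000
  x_2 = (10 - (-4)·-0.8000) / (7) = 0.9714
Iteration 2:
  x_1 = (0 - (2)·0.9714) / (5) = -0.3886
  x_2 = (10 - (-4)·-0.3886) / (7) = 1.2065
Iteration 3:
  x_1 = (0 - (2)·1.2065) / (5) = -0.4826
  x_2 = (10 - (-4)·-0.4826) / (7) = 1.1528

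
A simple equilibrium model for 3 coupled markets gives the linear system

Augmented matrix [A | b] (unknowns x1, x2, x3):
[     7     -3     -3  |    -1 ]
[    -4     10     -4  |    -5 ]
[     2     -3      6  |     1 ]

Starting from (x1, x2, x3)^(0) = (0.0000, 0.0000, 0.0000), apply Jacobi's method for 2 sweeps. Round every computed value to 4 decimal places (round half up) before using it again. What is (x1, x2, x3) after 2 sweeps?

(-0.2857, -0.4905, -0.0357)

Iteration 1:
  x1 = (-1 - (-3)·0.0000 - (-3)·0.0000) / (7) = -0.1429
  x2 = (-5 - (-4)·0.0000 - (-4)·0.0000) / (10) = -0.5000
  x3 = (1 - (2)·0.0000 - (-3)·0.0000) / (6) = 0.1667
Iteration 2:
  x1 = (-1 - (-3)·-0.5000 - (-3)·0.1667) / (7) = -0.2857
  x2 = (-5 - (-4)·-0.1429 - (-4)·0.1667) / (10) = -0.4905
  x3 = (1 - (2)·-0.1429 - (-3)·-0.5000) / (6) = -0.0357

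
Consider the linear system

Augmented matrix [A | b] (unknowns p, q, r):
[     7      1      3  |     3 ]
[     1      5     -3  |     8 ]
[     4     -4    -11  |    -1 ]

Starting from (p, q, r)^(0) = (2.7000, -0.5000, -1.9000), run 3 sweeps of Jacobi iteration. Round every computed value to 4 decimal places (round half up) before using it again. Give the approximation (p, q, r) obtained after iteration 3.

(-0.1262, 1.9783, -0.7045)

Iteration 1:
  p = (3 - (1)·-0.5000 - (3)·-1.9000) / (7) = 1.3143
  q = (8 - (1)·2.7000 - (-3)·-1.9000) / (5) = -0.0800
  r = (-1 - (4)·2.7000 - (-4)·-0.5000) / (-11) = 1.2545
Iteration 2:
  p = (3 - (1)·-0.0800 - (3)·1.2545) / (7) = -0.0976
  q = (8 - (1)·1.3143 - (-3)·1.2545) / (5) = 2.0898
  r = (-1 - (4)·1.3143 - (-4)·-0.0800) / (-11) = 0.5979
Iteration 3:
  p = (3 - (1)·2.0898 - (3)·0.5979) / (7) = -0.1262
  q = (8 - (1)·-0.0976 - (-3)·0.5979) / (5) = 1.9783
  r = (-1 - (4)·-0.0976 - (-4)·2.0898) / (-11) = -0.7045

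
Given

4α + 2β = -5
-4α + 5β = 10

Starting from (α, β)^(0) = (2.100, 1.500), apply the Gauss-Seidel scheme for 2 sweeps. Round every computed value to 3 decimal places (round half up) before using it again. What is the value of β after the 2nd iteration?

Iteration 1:
  α = (-5 - (2)·1.500) / (4) = -2.000
  β = (10 - (-4)·-2.000) / (5) = 0.400
Iteration 2:
  α = (-5 - (2)·0.400) / (4) = -1.450
  β = (10 - (-4)·-1.450) / (5) = 0.840

0.840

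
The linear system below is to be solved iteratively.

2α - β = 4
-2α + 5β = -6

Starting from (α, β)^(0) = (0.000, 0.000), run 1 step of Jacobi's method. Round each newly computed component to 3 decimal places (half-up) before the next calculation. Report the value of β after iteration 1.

Iteration 1:
  α = (4 - (-1)·0.000) / (2) = 2.000
  β = (-6 - (-2)·0.000) / (5) = -1.200

-1.200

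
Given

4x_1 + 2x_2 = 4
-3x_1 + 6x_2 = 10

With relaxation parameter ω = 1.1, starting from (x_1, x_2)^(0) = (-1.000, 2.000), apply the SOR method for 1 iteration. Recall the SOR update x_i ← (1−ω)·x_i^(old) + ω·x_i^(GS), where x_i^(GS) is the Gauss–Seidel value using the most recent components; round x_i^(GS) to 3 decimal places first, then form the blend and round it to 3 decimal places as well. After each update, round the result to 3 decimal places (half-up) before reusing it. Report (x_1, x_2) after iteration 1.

Iteration 1:
  x_1: GS value = (4 - (2)·2.000) / (4) = 0.000;  x_1 ← (1−ω)·-1.000 + ω·0.000 = 0.100
  x_2: GS value = (10 - (-3)·0.100) / (6) = 1.717;  x_2 ← (1−ω)·2.000 + ω·1.717 = 1.689

(0.100, 1.689)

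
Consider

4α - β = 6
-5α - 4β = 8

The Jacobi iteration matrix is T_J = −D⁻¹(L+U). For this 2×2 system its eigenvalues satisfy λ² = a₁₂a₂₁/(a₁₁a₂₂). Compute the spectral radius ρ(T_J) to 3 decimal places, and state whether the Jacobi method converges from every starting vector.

0.559

a₁₂a₂₁/(a₁₁a₂₂) = (-1)·(-5) / ((4)·(-4)) = -0.312500
ρ = √|-0.312500| = √0.312500 = 0.559
ρ < 1, so Jacobi converges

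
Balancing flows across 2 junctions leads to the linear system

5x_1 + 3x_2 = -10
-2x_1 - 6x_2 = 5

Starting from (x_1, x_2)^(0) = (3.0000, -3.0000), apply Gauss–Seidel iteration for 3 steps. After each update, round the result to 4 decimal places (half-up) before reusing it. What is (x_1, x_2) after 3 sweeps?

(-1.8080, -0.2307)

Iteration 1:
  x_1 = (-10 - (3)·-3.0000) / (5) = -0.2000
  x_2 = (5 - (-2)·-0.2000) / (-6) = -0.7667
Iteration 2:
  x_1 = (-10 - (3)·-0.7667) / (5) = -1.5400
  x_2 = (5 - (-2)·-1.5400) / (-6) = -0.3200
Iteration 3:
  x_1 = (-10 - (3)·-0.3200) / (5) = -1.8080
  x_2 = (5 - (-2)·-1.8080) / (-6) = -0.2307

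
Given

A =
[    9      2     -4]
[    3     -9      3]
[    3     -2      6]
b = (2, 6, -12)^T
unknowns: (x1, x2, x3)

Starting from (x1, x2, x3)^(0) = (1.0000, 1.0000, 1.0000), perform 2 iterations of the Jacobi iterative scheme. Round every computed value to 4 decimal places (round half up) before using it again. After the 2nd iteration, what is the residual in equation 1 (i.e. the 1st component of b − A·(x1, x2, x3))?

Iteration 1:
  x1 = (2 - (2)·1.0000 - (-4)·1.0000) / (9) = 0.4444
  x2 = (6 - (3)·1.0000 - (3)·1.0000) / (-9) = 0.0000
  x3 = (-12 - (3)·1.0000 - (-2)·1.0000) / (6) = -2.1667
Iteration 2:
  x1 = (2 - (2)·0.0000 - (-4)·-2.1667) / (9) = -0.7408
  x2 = (6 - (3)·0.4444 - (3)·-2.1667) / (-9) = -1.2408
  x3 = (-12 - (3)·0.4444 - (-2)·0.0000) / (6) = -2.2222
Residual b − A·x = (2.2600, 3.7218, 1.0740)

2.2600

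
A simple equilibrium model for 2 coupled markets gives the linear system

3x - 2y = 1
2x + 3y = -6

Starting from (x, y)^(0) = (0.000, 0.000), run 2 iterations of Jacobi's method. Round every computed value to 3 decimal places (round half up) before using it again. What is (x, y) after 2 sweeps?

Iteration 1:
  x = (1 - (-2)·0.000) / (3) = 0.333
  y = (-6 - (2)·0.000) / (3) = -2.000
Iteration 2:
  x = (1 - (-2)·-2.000) / (3) = -1.000
  y = (-6 - (2)·0.333) / (3) = -2.222

(-1.000, -2.222)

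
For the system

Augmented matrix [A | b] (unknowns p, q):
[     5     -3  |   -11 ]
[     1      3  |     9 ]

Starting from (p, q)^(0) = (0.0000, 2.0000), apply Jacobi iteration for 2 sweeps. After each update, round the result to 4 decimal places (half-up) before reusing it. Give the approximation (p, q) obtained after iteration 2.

Iteration 1:
  p = (-11 - (-3)·2.0000) / (5) = -1.0000
  q = (9 - (1)·0.0000) / (3) = 3.0000
Iteration 2:
  p = (-11 - (-3)·3.0000) / (5) = -0.4000
  q = (9 - (1)·-1.0000) / (3) = 3.3333

(-0.4000, 3.3333)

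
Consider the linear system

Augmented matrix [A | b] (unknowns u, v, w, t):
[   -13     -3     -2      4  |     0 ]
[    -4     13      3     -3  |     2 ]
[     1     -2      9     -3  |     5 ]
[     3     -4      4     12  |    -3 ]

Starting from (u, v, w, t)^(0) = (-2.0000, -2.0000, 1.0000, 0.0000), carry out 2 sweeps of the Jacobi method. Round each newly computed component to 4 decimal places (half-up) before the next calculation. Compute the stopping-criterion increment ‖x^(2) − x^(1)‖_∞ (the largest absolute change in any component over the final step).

0.6908

Iteration 1:
  u = (0 - (-3)·-2.0000 - (-2)·1.0000 - (4)·0.0000) / (-13) = 0.3077
  v = (2 - (-4)·-2.0000 - (3)·1.0000 - (-3)·0.0000) / (13) = -0.6923
  w = (5 - (1)·-2.0000 - (-2)·-2.0000 - (-3)·0.0000) / (9) = 0.3333
  t = (-3 - (3)·-2.0000 - (-4)·-2.0000 - (4)·1.0000) / (12) = -0.7500
Iteration 2:
  u = (0 - (-3)·-0.6923 - (-2)·0.3333 - (4)·-0.7500) / (-13) = -0.1223
  v = (2 - (-4)·0.3077 - (3)·0.3333 - (-3)·-0.7500) / (13) = -0.0015
  w = (5 - (1)·0.3077 - (-2)·-0.6923 - (-3)·-0.7500) / (9) = 0.1175
  t = (-3 - (3)·0.3077 - (-4)·-0.6923 - (4)·0.3333) / (12) = -0.6688
Change: (-0.4300, 0.6908, -0.2158, 0.0812) → max |·| = 0.6908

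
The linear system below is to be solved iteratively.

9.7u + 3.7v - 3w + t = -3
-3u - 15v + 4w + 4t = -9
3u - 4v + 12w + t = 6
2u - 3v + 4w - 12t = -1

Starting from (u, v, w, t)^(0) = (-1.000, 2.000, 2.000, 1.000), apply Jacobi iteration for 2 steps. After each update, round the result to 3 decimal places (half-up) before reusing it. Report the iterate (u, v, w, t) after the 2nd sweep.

Iteration 1:
  u = (-3 - (3.7)·2.000 - (-3)·2.000 - (1)·1.000) / (9.7) = -0.557
  v = (-9 - (-3)·-1.000 - (4)·2.000 - (4)·1.000) / (-15) = 1.600
  w = (6 - (3)·-1.000 - (-4)·2.000 - (1)·1.000) / (12) = 1.333
  t = (-1 - (2)·-1.000 - (-3)·2.000 - (4)·2.000) / (-12) = 0.083
Iteration 2:
  u = (-3 - (3.7)·1.600 - (-3)·1.333 - (1)·0.083) / (9.7) = -0.516
  v = (-9 - (-3)·-0.557 - (4)·1.333 - (4)·0.083) / (-15) = 1.089
  w = (6 - (3)·-0.557 - (-4)·1.600 - (1)·0.083) / (12) = 1.166
  t = (-1 - (2)·-0.557 - (-3)·1.600 - (4)·1.333) / (-12) = 0.035

(-0.516, 1.089, 1.166, 0.035)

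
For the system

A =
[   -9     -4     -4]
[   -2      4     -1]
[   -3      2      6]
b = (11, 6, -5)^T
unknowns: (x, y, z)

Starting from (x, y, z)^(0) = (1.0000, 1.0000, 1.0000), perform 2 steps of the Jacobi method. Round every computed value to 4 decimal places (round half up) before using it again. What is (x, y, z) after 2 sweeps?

Iteration 1:
  x = (11 - (-4)·1.0000 - (-4)·1.0000) / (-9) = -2.1111
  y = (6 - (-2)·1.0000 - (-1)·1.0000) / (4) = 2.2500
  z = (-5 - (-3)·1.0000 - (2)·1.0000) / (6) = -0.6667
Iteration 2:
  x = (11 - (-4)·2.2500 - (-4)·-0.6667) / (-9) = -1.9259
  y = (6 - (-2)·-2.1111 - (-1)·-0.6667) / (4) = 0.2778
  z = (-5 - (-3)·-2.1111 - (2)·2.2500) / (6) = -2.6389

(-1.9259, 0.2778, -2.6389)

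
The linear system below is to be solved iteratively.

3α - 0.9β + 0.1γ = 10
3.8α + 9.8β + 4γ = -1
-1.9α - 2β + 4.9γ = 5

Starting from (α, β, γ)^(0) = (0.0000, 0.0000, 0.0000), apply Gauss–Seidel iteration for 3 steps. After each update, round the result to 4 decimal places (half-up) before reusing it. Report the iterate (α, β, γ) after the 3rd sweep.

Iteration 1:
  α = (10 - (-0.9)·0.0000 - (0.1)·0.0000) / (3) = 3.3333
  β = (-1 - (3.8)·3.3333 - (4)·0.0000) / (9.8) = -1.3945
  γ = (5 - (-1.9)·3.3333 - (-2)·-1.3945) / (4.9) = 1.7437
Iteration 2:
  α = (10 - (-0.9)·-1.3945 - (0.1)·1.7437) / (3) = 2.8569
  β = (-1 - (3.8)·2.8569 - (4)·1.7437) / (9.8) = -1.9215
  γ = (5 - (-1.9)·2.8569 - (-2)·-1.9215) / (4.9) = 1.3439
Iteration 3:
  α = (10 - (-0.9)·-1.9215 - (0.1)·1.3439) / (3) = 2.7121
  β = (-1 - (3.8)·2.7121 - (4)·1.3439) / (9.8) = -1.7022
  γ = (5 - (-1.9)·2.7121 - (-2)·-1.7022) / (4.9) = 1.3773

(2.7121, -1.7022, 1.3773)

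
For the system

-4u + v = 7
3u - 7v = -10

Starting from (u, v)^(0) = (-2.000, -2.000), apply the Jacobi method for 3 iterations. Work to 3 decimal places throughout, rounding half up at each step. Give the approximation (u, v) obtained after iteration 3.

(-1.634, 0.740)

Iteration 1:
  u = (7 - (1)·-2.000) / (-4) = -2.250
  v = (-10 - (3)·-2.000) / (-7) = 0.571
Iteration 2:
  u = (7 - (1)·0.571) / (-4) = -1.607
  v = (-10 - (3)·-2.250) / (-7) = 0.464
Iteration 3:
  u = (7 - (1)·0.464) / (-4) = -1.634
  v = (-10 - (3)·-1.607) / (-7) = 0.740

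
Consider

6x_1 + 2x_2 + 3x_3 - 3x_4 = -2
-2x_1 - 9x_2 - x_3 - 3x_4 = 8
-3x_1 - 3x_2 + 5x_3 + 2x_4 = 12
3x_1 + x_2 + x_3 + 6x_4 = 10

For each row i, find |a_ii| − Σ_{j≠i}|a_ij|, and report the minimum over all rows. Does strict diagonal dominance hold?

-3

row 1: |6| − (2+3+3) = -2
row 2: |-9| − (2+1+3) = 3
row 3: |5| − (3+3+2) = -3
row 4: |6| − (3+1+1) = 1
minimum over rows = -3 → not strictly diagonally dominant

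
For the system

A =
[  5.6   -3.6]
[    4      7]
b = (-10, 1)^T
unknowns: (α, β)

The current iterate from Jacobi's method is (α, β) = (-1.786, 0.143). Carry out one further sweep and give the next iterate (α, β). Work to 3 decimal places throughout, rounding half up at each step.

One sweep:
  α = (-10 - (-3.6)·0.143) / (5.6) = -1.694
  β = (1 - (4)·-1.786) / (7) = 1.163

(-1.694, 1.163)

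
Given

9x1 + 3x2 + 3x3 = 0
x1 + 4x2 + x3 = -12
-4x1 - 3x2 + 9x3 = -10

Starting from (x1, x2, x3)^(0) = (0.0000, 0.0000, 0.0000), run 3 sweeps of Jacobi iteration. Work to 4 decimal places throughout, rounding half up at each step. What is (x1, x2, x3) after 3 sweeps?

Iteration 1:
  x1 = (0 - (3)·0.0000 - (3)·0.0000) / (9) = 0.0000
  x2 = (-12 - (1)·0.0000 - (1)·0.0000) / (4) = -3.0000
  x3 = (-10 - (-4)·0.0000 - (-3)·0.0000) / (9) = -1.1111
Iteration 2:
  x1 = (0 - (3)·-3.0000 - (3)·-1.1111) / (9) = 1.3704
  x2 = (-12 - (1)·0.0000 - (1)·-1.1111) / (4) = -2.7222
  x3 = (-10 - (-4)·0.0000 - (-3)·-3.0000) / (9) = -2.1111
Iteration 3:
  x1 = (0 - (3)·-2.7222 - (3)·-2.1111) / (9) = 1.6111
  x2 = (-12 - (1)·1.3704 - (1)·-2.1111) / (4) = -2.8148
  x3 = (-10 - (-4)·1.3704 - (-3)·-2.7222) / (9) = -1.4094

(1.6111, -2.8148, -1.4094)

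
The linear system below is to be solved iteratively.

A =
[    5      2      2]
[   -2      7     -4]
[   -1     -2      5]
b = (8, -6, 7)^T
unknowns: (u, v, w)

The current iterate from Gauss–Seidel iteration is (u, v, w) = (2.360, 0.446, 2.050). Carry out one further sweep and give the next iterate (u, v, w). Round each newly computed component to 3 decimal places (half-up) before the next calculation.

One sweep:
  u = (8 - (2)·0.446 - (2)·2.050) / (5) = 0.602
  v = (-6 - (-2)·0.602 - (-4)·2.050) / (7) = 0.486
  w = (7 - (-1)·0.602 - (-2)·0.486) / (5) = 1.715

(0.602, 0.486, 1.715)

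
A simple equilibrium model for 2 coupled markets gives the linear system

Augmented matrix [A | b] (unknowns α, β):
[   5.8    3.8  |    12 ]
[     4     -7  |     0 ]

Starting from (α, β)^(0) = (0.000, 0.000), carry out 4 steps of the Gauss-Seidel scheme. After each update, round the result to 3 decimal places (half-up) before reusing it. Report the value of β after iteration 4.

Iteration 1:
  α = (12 - (3.8)·0.000) / (5.8) = 2.069
  β = (0 - (4)·2.069) / (-7) = 1.182
Iteration 2:
  α = (12 - (3.8)·1.182) / (5.8) = 1.295
  β = (0 - (4)·1.295) / (-7) = 0.740
Iteration 3:
  α = (12 - (3.8)·0.740) / (5.8) = 1.584
  β = (0 - (4)·1.584) / (-7) = 0.905
Iteration 4:
  α = (12 - (3.8)·0.905) / (5.8) = 1.476
  β = (0 - (4)·1.476) / (-7) = 0.843

0.843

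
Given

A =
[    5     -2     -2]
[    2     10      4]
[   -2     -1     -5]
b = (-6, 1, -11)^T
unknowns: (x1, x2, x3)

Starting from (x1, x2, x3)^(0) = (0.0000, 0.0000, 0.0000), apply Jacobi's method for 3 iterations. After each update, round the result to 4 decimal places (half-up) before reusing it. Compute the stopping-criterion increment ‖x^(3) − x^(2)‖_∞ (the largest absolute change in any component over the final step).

Iteration 1:
  x1 = (-6 - (-2)·0.0000 - (-2)·0.0000) / (5) = -1.2000
  x2 = (1 - (2)·0.0000 - (4)·0.0000) / (10) = 0.1000
  x3 = (-11 - (-2)·0.0000 - (-1)·0.0000) / (-5) = 2.2000
Iteration 2:
  x1 = (-6 - (-2)·0.1000 - (-2)·2.2000) / (5) = -0.2800
  x2 = (1 - (2)·-1.2000 - (4)·2.2000) / (10) = -0.5400
  x3 = (-11 - (-2)·-1.2000 - (-1)·0.1000) / (-5) = 2.6600
Iteration 3:
  x1 = (-6 - (-2)·-0.5400 - (-2)·2.6600) / (5) = -0.3520
  x2 = (1 - (2)·-0.2800 - (4)·2.6600) / (10) = -0.9080
  x3 = (-11 - (-2)·-0.2800 - (-1)·-0.5400) / (-5) = 2.4200
Change: (-0.0720, -0.3680, -0.2400) → max |·| = 0.3680

0.3680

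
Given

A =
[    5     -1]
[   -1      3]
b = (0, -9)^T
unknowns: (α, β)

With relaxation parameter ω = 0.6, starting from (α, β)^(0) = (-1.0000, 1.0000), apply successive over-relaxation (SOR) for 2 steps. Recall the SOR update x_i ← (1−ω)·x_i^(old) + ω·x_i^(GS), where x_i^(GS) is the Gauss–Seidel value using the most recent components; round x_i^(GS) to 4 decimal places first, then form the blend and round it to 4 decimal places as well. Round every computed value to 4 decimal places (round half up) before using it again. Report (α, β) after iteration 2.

Iteration 1:
  α: GS value = (0 - (-1)·1.0000) / (5) = 0.2000;  α ← (1−ω)·-1.0000 + ω·0.2000 = -0.2800
  β: GS value = (-9 - (-1)·-0.2800) / (3) = -3.0933;  β ← (1−ω)·1.0000 + ω·-3.0933 = -1.4560
Iteration 2:
  α: GS value = (0 - (-1)·-1.4560) / (5) = -0.2912;  α ← (1−ω)·-0.2800 + ω·-0.2912 = -0.2867
  β: GS value = (-9 - (-1)·-0.2867) / (3) = -3.0956;  β ← (1−ω)·-1.4560 + ω·-3.0956 = -2.4398

(-0.2867, -2.4398)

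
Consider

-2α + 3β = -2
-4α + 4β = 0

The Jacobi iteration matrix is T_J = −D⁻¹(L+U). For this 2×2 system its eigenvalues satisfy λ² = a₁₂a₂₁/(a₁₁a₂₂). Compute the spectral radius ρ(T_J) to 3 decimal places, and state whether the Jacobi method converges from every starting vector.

a₁₂a₂₁/(a₁₁a₂₂) = (3)·(-4) / ((-2)·(4)) = 1.500000
ρ = √|1.500000| = √1.500000 = 1.225
ρ > 1, so Jacobi diverges

1.225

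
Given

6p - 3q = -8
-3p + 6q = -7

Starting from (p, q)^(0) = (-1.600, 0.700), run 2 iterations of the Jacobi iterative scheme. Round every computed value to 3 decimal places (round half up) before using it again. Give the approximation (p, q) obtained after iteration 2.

(-2.317, -1.658)

Iteration 1:
  p = (-8 - (-3)·0.700) / (6) = -0.983
  q = (-7 - (-3)·-1.600) / (6) = -1.967
Iteration 2:
  p = (-8 - (-3)·-1.967) / (6) = -2.317
  q = (-7 - (-3)·-0.983) / (6) = -1.658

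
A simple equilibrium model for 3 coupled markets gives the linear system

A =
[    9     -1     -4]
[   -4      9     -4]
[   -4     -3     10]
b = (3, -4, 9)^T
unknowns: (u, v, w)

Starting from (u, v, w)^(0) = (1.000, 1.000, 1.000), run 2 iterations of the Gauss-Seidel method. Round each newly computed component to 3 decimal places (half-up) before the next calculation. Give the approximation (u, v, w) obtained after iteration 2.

(0.988, 0.605, 1.477)

Iteration 1:
  u = (3 - (-1)·1.000 - (-4)·1.000) / (9) = 0.889
  v = (-4 - (-4)·0.889 - (-4)·1.000) / (9) = 0.395
  w = (9 - (-4)·0.889 - (-3)·0.395) / (10) = 1.374
Iteration 2:
  u = (3 - (-1)·0.395 - (-4)·1.374) / (9) = 0.988
  v = (-4 - (-4)·0.988 - (-4)·1.374) / (9) = 0.605
  w = (9 - (-4)·0.988 - (-3)·0.605) / (10) = 1.477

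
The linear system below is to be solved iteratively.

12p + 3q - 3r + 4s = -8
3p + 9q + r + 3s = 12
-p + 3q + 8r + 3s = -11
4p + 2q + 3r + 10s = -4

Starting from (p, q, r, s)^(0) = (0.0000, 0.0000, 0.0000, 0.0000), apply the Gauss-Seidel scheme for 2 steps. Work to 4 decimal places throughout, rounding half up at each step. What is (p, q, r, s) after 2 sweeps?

(-1.6220, 2.0448, -2.4076, 0.5621)

Iteration 1:
  p = (-8 - (3)·0.0000 - (-3)·0.0000 - (4)·0.0000) / (12) = -0.6667
  q = (12 - (3)·-0.6667 - (1)·0.0000 - (3)·0.0000) / (9) = 1.5556
  r = (-11 - (-1)·-0.6667 - (3)·1.5556 - (3)·0.0000) / (8) = -2.0417
  s = (-4 - (4)·-0.6667 - (2)·1.5556 - (3)·-2.0417) / (10) = 0.1681
Iteration 2:
  p = (-8 - (3)·1.5556 - (-3)·-2.0417 - (4)·0.1681) / (12) = -1.6220
  q = (12 - (3)·-1.6220 - (1)·-2.0417 - (3)·0.1681) / (9) = 2.0448
  r = (-11 - (-1)·-1.6220 - (3)·2.0448 - (3)·0.1681) / (8) = -2.4076
  s = (-4 - (4)·-1.6220 - (2)·2.0448 - (3)·-2.4076) / (10) = 0.5621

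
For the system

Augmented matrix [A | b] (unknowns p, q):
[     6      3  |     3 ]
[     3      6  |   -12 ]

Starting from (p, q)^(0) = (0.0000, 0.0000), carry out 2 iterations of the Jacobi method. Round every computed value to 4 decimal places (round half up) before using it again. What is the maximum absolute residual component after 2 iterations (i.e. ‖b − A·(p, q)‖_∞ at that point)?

3.0000

Iteration 1:
  p = (3 - (3)·0.0000) / (6) = 0.5000
  q = (-12 - (3)·0.0000) / (6) = -2.0000
Iteration 2:
  p = (3 - (3)·-2.0000) / (6) = 1.5000
  q = (-12 - (3)·0.5000) / (6) = -2.2500
Residual b − A·x = (0.7500, -3.0000); ∞-norm = 3.0000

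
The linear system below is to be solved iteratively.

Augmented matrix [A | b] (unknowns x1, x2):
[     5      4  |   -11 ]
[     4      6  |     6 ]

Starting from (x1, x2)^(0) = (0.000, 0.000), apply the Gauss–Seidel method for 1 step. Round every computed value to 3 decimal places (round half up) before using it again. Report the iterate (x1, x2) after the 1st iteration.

Iteration 1:
  x1 = (-11 - (4)·0.000) / (5) = -2.200
  x2 = (6 - (4)·-2.200) / (6) = 2.467

(-2.200, 2.467)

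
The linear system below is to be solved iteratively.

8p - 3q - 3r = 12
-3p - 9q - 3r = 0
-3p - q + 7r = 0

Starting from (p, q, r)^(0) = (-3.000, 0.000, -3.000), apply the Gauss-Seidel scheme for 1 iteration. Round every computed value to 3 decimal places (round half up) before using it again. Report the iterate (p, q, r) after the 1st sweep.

(0.375, 0.875, 0.286)

Iteration 1:
  p = (12 - (-3)·0.000 - (-3)·-3.000) / (8) = 0.375
  q = (0 - (-3)·0.375 - (-3)·-3.000) / (-9) = 0.875
  r = (0 - (-3)·0.375 - (-1)·0.875) / (7) = 0.286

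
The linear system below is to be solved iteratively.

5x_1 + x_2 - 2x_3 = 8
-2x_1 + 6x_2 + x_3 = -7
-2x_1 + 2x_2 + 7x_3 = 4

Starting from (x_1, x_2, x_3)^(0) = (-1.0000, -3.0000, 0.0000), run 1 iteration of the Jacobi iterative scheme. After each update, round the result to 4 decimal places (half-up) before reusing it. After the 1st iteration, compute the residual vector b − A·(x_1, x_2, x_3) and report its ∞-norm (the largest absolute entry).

5.2571

Iteration 1:
  x_1 = (8 - (1)·-3.0000 - (-2)·0.0000) / (5) = 2.2000
  x_2 = (-7 - (-2)·-1.0000 - (1)·0.0000) / (6) = -1.5000
  x_3 = (4 - (-2)·-1.0000 - (2)·-3.0000) / (7) = 1.1429
Residual b − A·x = (0.7858, 5.2571, 3.3997); ∞-norm = 5.2571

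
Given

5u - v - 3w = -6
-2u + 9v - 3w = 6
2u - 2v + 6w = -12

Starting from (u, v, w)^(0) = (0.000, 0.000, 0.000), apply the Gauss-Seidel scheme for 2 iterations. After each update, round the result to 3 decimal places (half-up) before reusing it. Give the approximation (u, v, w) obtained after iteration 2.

(-2.000, -0.267, -1.422)

Iteration 1:
  u = (-6 - (-1)·0.000 - (-3)·0.000) / (5) = -1.200
  v = (6 - (-2)·-1.200 - (-3)·0.000) / (9) = 0.400
  w = (-12 - (2)·-1.200 - (-2)·0.400) / (6) = -1.467
Iteration 2:
  u = (-6 - (-1)·0.400 - (-3)·-1.467) / (5) = -2.000
  v = (6 - (-2)·-2.000 - (-3)·-1.467) / (9) = -0.267
  w = (-12 - (2)·-2.000 - (-2)·-0.267) / (6) = -1.422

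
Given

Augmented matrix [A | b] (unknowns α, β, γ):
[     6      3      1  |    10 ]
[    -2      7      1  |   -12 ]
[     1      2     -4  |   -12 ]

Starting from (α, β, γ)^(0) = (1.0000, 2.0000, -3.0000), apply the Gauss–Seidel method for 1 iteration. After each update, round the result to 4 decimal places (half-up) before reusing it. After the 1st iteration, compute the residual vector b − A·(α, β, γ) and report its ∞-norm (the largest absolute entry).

Iteration 1:
  α = (10 - (3)·2.0000 - (1)·-3.0000) / (6) = 1.1667
  β = (-12 - (-2)·1.1667 - (1)·-3.0000) / (7) = -0.9524
  γ = (-12 - (1)·1.1667 - (2)·-0.9524) / (-4) = 2.8155
Residual b − A·x = (3.0415, -5.8153, 0.0001); ∞-norm = 5.8153

5.8153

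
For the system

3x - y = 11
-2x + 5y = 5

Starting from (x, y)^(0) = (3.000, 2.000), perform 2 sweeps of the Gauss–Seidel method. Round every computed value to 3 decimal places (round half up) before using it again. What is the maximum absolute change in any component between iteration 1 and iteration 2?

Iteration 1:
  x = (11 - (-1)·2.000) / (3) = 4.333
  y = (5 - (-2)·4.333) / (5) = 2.733
Iteration 2:
  x = (11 - (-1)·2.733) / (3) = 4.578
  y = (5 - (-2)·4.578) / (5) = 2.831
Change: (0.245, 0.098) → max |·| = 0.245

0.245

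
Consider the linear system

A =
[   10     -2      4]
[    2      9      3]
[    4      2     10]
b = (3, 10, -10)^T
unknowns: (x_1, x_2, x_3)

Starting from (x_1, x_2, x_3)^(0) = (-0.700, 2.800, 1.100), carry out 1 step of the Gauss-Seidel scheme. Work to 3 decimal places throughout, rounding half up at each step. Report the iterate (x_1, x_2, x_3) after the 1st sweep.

Iteration 1:
  x_1 = (3 - (-2)·2.800 - (4)·1.100) / (10) = 0.420
  x_2 = (10 - (2)·0.420 - (3)·1.100) / (9) = 0.651
  x_3 = (-10 - (4)·0.420 - (2)·0.651) / (10) = -1.298

(0.420, 0.651, -1.298)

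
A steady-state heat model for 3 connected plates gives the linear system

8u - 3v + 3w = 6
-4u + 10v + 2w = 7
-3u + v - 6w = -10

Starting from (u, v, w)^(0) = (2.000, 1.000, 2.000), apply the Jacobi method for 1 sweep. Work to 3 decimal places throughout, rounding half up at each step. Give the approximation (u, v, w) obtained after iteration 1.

(0.375, 1.100, 0.833)

Iteration 1:
  u = (6 - (-3)·1.000 - (3)·2.000) / (8) = 0.375
  v = (7 - (-4)·2.000 - (2)·2.000) / (10) = 1.100
  w = (-10 - (-3)·2.000 - (1)·1.000) / (-6) = 0.833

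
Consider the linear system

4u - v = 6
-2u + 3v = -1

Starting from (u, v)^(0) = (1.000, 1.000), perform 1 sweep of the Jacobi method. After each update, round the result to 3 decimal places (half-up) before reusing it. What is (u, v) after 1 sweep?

Iteration 1:
  u = (6 - (-1)·1.000) / (4) = 1.750
  v = (-1 - (-2)·1.000) / (3) = 0.333

(1.750, 0.333)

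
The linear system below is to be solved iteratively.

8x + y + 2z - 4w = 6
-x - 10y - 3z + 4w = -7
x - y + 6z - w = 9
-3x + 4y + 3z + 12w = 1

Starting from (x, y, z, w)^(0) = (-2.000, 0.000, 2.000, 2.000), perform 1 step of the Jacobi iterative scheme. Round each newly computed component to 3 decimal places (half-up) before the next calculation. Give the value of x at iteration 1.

1.250

Iteration 1:
  x = (6 - (1)·0.000 - (2)·2.000 - (-4)·2.000) / (8) = 1.250
  y = (-7 - (-1)·-2.000 - (-3)·2.000 - (4)·2.000) / (-10) = 1.100
  z = (9 - (1)·-2.000 - (-1)·0.000 - (-1)·2.000) / (6) = 2.167
  w = (1 - (-3)·-2.000 - (4)·0.000 - (3)·2.000) / (12) = -0.917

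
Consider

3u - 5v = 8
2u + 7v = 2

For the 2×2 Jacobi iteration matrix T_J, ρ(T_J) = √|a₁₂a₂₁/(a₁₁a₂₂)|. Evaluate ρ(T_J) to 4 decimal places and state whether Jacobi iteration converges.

0.6901

a₁₂a₂₁/(a₁₁a₂₂) = (-5)·(2) / ((3)·(7)) = -0.476190
ρ = √|-0.476190| = √0.476190 = 0.6901
ρ < 1, so Jacobi converges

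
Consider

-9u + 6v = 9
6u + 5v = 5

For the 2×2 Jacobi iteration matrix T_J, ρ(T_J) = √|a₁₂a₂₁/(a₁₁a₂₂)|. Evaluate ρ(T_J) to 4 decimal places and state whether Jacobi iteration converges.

a₁₂a₂₁/(a₁₁a₂₂) = (6)·(6) / ((-9)·(5)) = -0.800000
ρ = √|-0.800000| = √0.800000 = 0.8944
ρ < 1, so Jacobi converges

0.8944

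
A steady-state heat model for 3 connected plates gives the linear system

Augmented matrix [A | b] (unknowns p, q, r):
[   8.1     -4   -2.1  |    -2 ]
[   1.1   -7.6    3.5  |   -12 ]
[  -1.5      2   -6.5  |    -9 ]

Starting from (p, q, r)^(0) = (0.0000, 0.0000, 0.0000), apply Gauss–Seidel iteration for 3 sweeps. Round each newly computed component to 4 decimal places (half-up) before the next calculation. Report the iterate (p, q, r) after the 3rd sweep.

Iteration 1:
  p = (-2 - (-4)·0.0000 - (-2.1)·0.0000) / (8.1) = -0.2469
  q = (-12 - (1.1)·-0.2469 - (3.5)·0.0000) / (-7.6) = 1.5432
  r = (-9 - (-1.5)·-0.2469 - (2)·1.5432) / (-6.5) = 1.9164
Iteration 2:
  p = (-2 - (-4)·1.5432 - (-2.1)·1.9164) / (8.1) = 1.0120
  q = (-12 - (1.1)·1.0120 - (3.5)·1.9164) / (-7.6) = 2.6080
  r = (-9 - (-1.5)·1.0120 - (2)·2.6080) / (-6.5) = 1.9535
Iteration 3:
  p = (-2 - (-4)·2.6080 - (-2.1)·1.9535) / (8.1) = 1.5475
  q = (-12 - (1.1)·1.5475 - (3.5)·1.9535) / (-7.6) = 2.7026
  r = (-9 - (-1.5)·1.5475 - (2)·2.7026) / (-6.5) = 1.8591

(1.5475, 2.7026, 1.8591)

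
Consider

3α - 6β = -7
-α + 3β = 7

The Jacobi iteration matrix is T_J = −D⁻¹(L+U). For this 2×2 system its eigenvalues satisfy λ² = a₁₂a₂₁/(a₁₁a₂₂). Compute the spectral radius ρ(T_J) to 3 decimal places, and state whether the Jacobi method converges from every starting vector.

0.816

a₁₂a₂₁/(a₁₁a₂₂) = (-6)·(-1) / ((3)·(3)) = 0.666667
ρ = √|0.666667| = √0.666667 = 0.816
ρ < 1, so Jacobi converges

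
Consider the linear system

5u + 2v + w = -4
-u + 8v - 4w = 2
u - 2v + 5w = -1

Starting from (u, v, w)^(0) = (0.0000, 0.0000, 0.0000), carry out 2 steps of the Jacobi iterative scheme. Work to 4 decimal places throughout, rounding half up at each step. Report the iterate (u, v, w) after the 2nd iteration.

Iteration 1:
  u = (-4 - (2)·0.0000 - (1)·0.0000) / (5) = -0.8000
  v = (2 - (-1)·0.0000 - (-4)·0.0000) / (8) = 0.2500
  w = (-1 - (1)·0.0000 - (-2)·0.0000) / (5) = -0.2000
Iteration 2:
  u = (-4 - (2)·0.2500 - (1)·-0.2000) / (5) = -0.8600
  v = (2 - (-1)·-0.8000 - (-4)·-0.2000) / (8) = 0.0500
  w = (-1 - (1)·-0.8000 - (-2)·0.2500) / (5) = 0.0600

(-0.8600, 0.0500, 0.0600)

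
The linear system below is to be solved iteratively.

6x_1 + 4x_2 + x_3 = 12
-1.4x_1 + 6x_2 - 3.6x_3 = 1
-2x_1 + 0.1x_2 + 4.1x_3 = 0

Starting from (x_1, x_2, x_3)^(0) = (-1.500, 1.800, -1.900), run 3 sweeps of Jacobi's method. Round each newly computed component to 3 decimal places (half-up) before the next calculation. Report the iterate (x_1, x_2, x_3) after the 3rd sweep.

Iteration 1:
  x_1 = (12 - (4)·1.800 - (1)·-1.900) / (6) = 1.117
  x_2 = (1 - (-1.4)·-1.500 - (-3.6)·-1.900) / (6) = -1.323
  x_3 = (0 - (-2)·-1.500 - (0.1)·1.800) / (4.1) = -0.776
Iteration 2:
  x_1 = (12 - (4)·-1.323 - (1)·-0.776) / (6) = 3.011
  x_2 = (1 - (-1.4)·1.117 - (-3.6)·-0.776) / (6) = -0.038
  x_3 = (0 - (-2)·1.117 - (0.1)·-1.323) / (4.1) = 0.577
Iteration 3:
  x_1 = (12 - (4)·-0.038 - (1)·0.577) / (6) = 1.929
  x_2 = (1 - (-1.4)·3.011 - (-3.6)·0.577) / (6) = 1.215
  x_3 = (0 - (-2)·3.011 - (0.1)·-0.038) / (4.1) = 1.470

(1.929, 1.215, 1.470)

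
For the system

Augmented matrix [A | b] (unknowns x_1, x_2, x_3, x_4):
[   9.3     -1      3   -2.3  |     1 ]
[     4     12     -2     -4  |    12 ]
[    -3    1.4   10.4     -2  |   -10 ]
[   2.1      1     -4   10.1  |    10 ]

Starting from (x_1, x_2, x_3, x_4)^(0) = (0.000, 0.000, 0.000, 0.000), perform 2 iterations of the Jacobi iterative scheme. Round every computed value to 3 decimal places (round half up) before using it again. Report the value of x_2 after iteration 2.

1.134

Iteration 1:
  x_1 = (1 - (-1)·0.000 - (3)·0.000 - (-2.3)·0.000) / (9.3) = 0.108
  x_2 = (12 - (4)·0.000 - (-2)·0.000 - (-4)·0.000) / (12) = 1.000
  x_3 = (-10 - (-3)·0.000 - (1.4)·0.000 - (-2)·0.000) / (10.4) = -0.962
  x_4 = (10 - (2.1)·0.000 - (1)·0.000 - (-4)·0.000) / (10.1) = 0.990
Iteration 2:
  x_1 = (1 - (-1)·1.000 - (3)·-0.962 - (-2.3)·0.990) / (9.3) = 0.770
  x_2 = (12 - (4)·0.108 - (-2)·-0.962 - (-4)·0.990) / (12) = 1.134
  x_3 = (-10 - (-3)·0.108 - (1.4)·1.000 - (-2)·0.990) / (10.4) = -0.875
  x_4 = (10 - (2.1)·0.108 - (1)·1.000 - (-4)·-0.962) / (10.1) = 0.488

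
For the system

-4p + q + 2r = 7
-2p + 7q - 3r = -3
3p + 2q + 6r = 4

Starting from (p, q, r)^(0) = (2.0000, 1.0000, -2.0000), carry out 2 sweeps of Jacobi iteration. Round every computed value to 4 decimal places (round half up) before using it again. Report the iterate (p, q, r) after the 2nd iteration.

(-2.2619, -1.4286, 2.1548)

Iteration 1:
  p = (7 - (1)·1.0000 - (2)·-2.0000) / (-4) = -2.5000
  q = (-3 - (-2)·2.0000 - (-3)·-2.0000) / (7) = -0.7143
  r = (4 - (3)·2.0000 - (2)·1.0000) / (6) = -0.6667
Iteration 2:
  p = (7 - (1)·-0.7143 - (2)·-0.6667) / (-4) = -2.2619
  q = (-3 - (-2)·-2.5000 - (-3)·-0.6667) / (7) = -1.4286
  r = (4 - (3)·-2.5000 - (2)·-0.7143) / (6) = 2.1548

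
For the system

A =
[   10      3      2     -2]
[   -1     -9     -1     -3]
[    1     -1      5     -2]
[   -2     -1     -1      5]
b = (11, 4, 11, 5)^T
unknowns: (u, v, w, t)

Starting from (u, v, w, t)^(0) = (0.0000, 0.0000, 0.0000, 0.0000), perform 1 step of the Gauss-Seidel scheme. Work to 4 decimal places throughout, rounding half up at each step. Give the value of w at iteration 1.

Iteration 1:
  u = (11 - (3)·0.0000 - (2)·0.0000 - (-2)·0.0000) / (10) = 1.1000
  v = (4 - (-1)·1.1000 - (-1)·0.0000 - (-3)·0.0000) / (-9) = -0.5667
  w = (11 - (1)·1.1000 - (-1)·-0.5667 - (-2)·0.0000) / (5) = 1.8667
  t = (5 - (-2)·1.1000 - (-1)·-0.5667 - (-1)·1.8667) / (5) = 1.7000

1.8667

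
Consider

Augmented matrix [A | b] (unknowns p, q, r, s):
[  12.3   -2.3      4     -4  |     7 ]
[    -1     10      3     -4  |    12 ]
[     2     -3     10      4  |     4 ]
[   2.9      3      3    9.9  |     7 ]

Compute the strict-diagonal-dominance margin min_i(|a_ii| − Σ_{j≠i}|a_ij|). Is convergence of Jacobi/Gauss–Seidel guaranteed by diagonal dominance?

1

row 1: |12.3| − (2.3+4+4) = 2
row 2: |10| − (1+3+4) = 2
row 3: |10| − (2+3+4) = 1
row 4: |9.9| − (2.9+3+3) = 1
minimum over rows = 1 → strictly diagonally dominant (convergence guaranteed)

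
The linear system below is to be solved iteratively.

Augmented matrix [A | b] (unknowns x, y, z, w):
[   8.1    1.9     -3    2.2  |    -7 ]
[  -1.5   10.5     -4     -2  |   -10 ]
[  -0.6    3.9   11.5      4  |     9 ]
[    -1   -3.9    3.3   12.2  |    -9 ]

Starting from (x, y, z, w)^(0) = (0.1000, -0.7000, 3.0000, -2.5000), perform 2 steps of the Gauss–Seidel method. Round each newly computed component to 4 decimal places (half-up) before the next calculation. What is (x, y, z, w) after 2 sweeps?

(0.1318, -0.4874, 1.3597, -1.2505)

Iteration 1:
  x = (-7 - (1.9)·-0.7000 - (-3)·3.0000 - (2.2)·-2.5000) / (8.1) = 1.0901
  y = (-10 - (-1.5)·1.0901 - (-4)·3.0000 - (-2)·-2.5000) / (10.5) = -0.1300
  z = (9 - (-0.6)·1.0901 - (3.9)·-0.1300 - (4)·-2.5000) / (11.5) = 1.7531
  w = (-9 - (-1)·1.0901 - (-3.9)·-0.1300 - (3.3)·1.7531) / (12.2) = -1.1641
Iteration 2:
  x = (-7 - (1.9)·-0.1300 - (-3)·1.7531 - (2.2)·-1.1641) / (8.1) = 0.1318
  y = (-10 - (-1.5)·0.1318 - (-4)·1.7531 - (-2)·-1.1641) / (10.5) = -0.4874
  z = (9 - (-0.6)·0.1318 - (3.9)·-0.4874 - (4)·-1.1641) / (11.5) = 1.3597
  w = (-9 - (-1)·0.1318 - (-3.9)·-0.4874 - (3.3)·1.3597) / (12.2) = -1.2505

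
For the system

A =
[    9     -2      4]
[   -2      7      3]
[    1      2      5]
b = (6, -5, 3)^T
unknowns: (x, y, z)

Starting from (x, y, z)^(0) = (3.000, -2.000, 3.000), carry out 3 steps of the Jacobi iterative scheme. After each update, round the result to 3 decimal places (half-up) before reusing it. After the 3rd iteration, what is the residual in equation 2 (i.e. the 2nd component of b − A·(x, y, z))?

Iteration 1:
  x = (6 - (-2)·-2.000 - (4)·3.000) / (9) = -1.111
  y = (-5 - (-2)·3.000 - (3)·3.000) / (7) = -1.143
  z = (3 - (1)·3.000 - (2)·-2.000) / (5) = 0.800
Iteration 2:
  x = (6 - (-2)·-1.143 - (4)·0.800) / (9) = 0.057
  y = (-5 - (-2)·-1.111 - (3)·0.800) / (7) = -1.375
  z = (3 - (1)·-1.111 - (2)·-1.143) / (5) = 1.279
Iteration 3:
  x = (6 - (-2)·-1.375 - (4)·1.279) / (9) = -0.207
  y = (-5 - (-2)·0.057 - (3)·1.279) / (7) = -1.246
  z = (3 - (1)·0.057 - (2)·-1.375) / (5) = 1.139
Residual b − A·x = (0.815, -0.109, 0.004)

-0.109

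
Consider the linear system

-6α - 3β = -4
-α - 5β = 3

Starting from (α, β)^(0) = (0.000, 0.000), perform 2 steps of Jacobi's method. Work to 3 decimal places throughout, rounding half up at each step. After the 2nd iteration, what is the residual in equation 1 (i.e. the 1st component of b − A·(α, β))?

-0.397

Iteration 1:
  α = (-4 - (-3)·0.000) / (-6) = 0.667
  β = (3 - (-1)·0.000) / (-5) = -0.600
Iteration 2:
  α = (-4 - (-3)·-0.600) / (-6) = 0.967
  β = (3 - (-1)·0.667) / (-5) = -0.733
Residual b − A·x = (-0.397, 0.302)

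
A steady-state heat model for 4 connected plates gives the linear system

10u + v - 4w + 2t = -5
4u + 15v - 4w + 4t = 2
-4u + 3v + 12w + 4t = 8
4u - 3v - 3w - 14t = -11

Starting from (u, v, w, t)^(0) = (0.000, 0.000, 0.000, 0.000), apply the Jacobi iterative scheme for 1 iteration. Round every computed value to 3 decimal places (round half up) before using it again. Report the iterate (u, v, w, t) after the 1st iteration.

(-0.500, 0.133, 0.667, 0.786)

Iteration 1:
  u = (-5 - (1)·0.000 - (-4)·0.000 - (2)·0.000) / (10) = -0.500
  v = (2 - (4)·0.000 - (-4)·0.000 - (4)·0.000) / (15) = 0.133
  w = (8 - (-4)·0.000 - (3)·0.000 - (4)·0.000) / (12) = 0.667
  t = (-11 - (4)·0.000 - (-3)·0.000 - (-3)·0.000) / (-14) = 0.786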